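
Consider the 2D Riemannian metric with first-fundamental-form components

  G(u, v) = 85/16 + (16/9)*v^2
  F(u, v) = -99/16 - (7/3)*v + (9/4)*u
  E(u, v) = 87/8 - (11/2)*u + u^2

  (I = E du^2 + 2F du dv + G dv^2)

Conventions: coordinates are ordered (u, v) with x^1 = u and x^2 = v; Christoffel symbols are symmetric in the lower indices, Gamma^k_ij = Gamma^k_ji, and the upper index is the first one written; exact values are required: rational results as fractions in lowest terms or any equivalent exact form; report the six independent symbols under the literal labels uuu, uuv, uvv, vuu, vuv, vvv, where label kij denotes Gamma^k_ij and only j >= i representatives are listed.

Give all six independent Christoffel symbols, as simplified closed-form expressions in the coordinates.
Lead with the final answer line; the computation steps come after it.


Answer: Gamma_uuu = (4096*u*v^2 + 576*u - 11264*v^2 + 12096*v - 1584)/(4096*u^2*v^2 + 576*u^2 - 22528*u*v^2 + 24192*u*v - 3168*u + 32000*v^2 - 66528*v + 44901), Gamma_uuv = 0, Gamma_uvv = (-9216*u*v + 25344*v - 28560)/(4096*u^2*v^2 + 576*u^2 - 22528*u*v^2 + 24192*u*v - 3168*u + 32000*v^2 - 66528*v + 44901), Gamma_vuu = (5376*u*v - 14784*v + 17172)/(4096*u^2*v^2 + 576*u^2 - 22528*u*v^2 + 24192*u*v - 3168*u + 32000*v^2 - 66528*v + 44901), Gamma_vuv = 0, Gamma_vvv = (4096*u^2*v - 22528*u*v + 12096*u + 32000*v - 33264)/(4096*u^2*v^2 + 576*u^2 - 22528*u*v^2 + 24192*u*v - 3168*u + 32000*v^2 - 66528*v + 44901)

E = 87/8 - (11/2)*u + u^2; F = -99/16 - (7/3)*v + (9/4)*u; G = 85/16 + (16/9)*v^2
Gamma^k_ij = (1/2) g^{kl} (d_i g_jl + d_j g_il - d_l g_ij), with g^inv = (1/(EG-F^2)) [[G, -F], [-F, E]]
first partials: E_u = -11/2 + 2*u, E_v = 0, F_u = 9/4, F_v = -7/3, G_u = 0, G_v = (32/9)*v
D = EG - F^2 = 4989/256 - (231/8)*v - (11/8)*u + (125/9)*v^2 + (21/2)*u*v + (1/4)*u^2 - (88/9)*u*v^2 + (16/9)*u^2*v^2
expanded: Gamma^u_uu = (G E_u - 2F F_u + F E_v)/(2D), Gamma^u_uv = (G E_v - F G_u)/(2D), Gamma^u_vv = (2G F_v - G G_u - F G_v)/(2D), Gamma^v_uu = (2E F_u - E E_v - F E_u)/(2D), Gamma^v_uv = (E G_u - F E_v)/(2D), Gamma^v_vv = (E G_v - 2F F_v + F G_u)/(2D); substitute and cancel common factors


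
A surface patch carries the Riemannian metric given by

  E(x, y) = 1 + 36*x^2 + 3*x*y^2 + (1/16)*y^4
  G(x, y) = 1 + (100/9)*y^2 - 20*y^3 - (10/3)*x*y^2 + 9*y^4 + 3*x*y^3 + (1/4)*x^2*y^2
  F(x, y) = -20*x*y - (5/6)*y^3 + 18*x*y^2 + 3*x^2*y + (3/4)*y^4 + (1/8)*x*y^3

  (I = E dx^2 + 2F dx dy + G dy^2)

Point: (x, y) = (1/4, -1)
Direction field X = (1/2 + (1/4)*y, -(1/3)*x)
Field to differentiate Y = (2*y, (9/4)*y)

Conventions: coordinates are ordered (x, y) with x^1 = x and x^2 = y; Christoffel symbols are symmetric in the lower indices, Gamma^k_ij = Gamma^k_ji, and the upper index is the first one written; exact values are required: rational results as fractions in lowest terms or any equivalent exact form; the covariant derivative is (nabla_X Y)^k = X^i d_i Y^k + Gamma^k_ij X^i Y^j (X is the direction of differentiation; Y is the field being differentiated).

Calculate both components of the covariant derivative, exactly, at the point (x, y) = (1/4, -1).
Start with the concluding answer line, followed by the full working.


Answer: (nabla_X Y)^x = -207721/588984, (nabla_X Y)^y = -166367/196328

E = 65/16, F = 1043/96, G = 22777/576 at the point
E_x = 21, E_y = -7/4, F_x = 291/8, F_y = -615/32, G_x = -149/24, G_y = -32929/288
EG - F^2 = 24541/576;  g^inv = (576/24541) * [[22777/576, -1043/96], [-1043/96, 65/16]]
first-kind symbols [ij,l] = (1/2)(d_i g_jl + d_j g_il - d_l g_ij): [xx,x] = E_x/2 = 21/2, [xx,y] = F_x - E_y/2 = 149/4, [xy,x] = E_y/2 = -7/8, [xy,y] = G_x/2 = -149/48, [yy,x] = F_y - G_x/2 = -1547/96, [yy,y] = G_y/2 = -32929/576
Gamma^x_ij = (G*[ij,x] - F*[ij,y])/(EG - F^2), Gamma^y_ij = (E*[ij,y] - F*[ij,x])/(EG - F^2)
Gamma_xxx = 6048/24541, Gamma_xxy = -504/24541, Gamma_xyy = -9282/24541, Gamma_yxx = 21456/24541, Gamma_yxy = -1788/24541, Gamma_yyy = -32929/24541
X = (1/4, -1/12), Y = (-2, -9/4) at the point


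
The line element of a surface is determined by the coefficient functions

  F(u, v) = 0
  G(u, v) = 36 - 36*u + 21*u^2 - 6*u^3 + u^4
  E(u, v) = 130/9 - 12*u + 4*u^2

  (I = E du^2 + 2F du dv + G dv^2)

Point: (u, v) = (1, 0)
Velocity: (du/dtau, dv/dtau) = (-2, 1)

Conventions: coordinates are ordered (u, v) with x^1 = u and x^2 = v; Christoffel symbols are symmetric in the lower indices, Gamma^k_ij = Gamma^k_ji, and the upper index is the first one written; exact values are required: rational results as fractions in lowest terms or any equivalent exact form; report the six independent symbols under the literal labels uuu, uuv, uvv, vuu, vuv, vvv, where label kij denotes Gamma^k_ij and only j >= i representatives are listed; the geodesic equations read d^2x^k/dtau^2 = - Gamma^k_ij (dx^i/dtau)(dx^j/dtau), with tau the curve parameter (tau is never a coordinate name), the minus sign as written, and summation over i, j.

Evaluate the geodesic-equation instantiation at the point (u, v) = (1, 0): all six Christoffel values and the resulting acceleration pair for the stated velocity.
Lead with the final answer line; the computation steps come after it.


Answer: Gamma_uuu = -9/29, Gamma_uuv = 0, Gamma_uvv = 18/29, Gamma_vuu = 0, Gamma_vuv = -1/4, Gamma_vvv = 0; accelerations (d^2u/dtau^2, d^2v/dtau^2) = (18/29, -1)

E = 58/9, F = 0, G = 16 at the point
E_u = -4, E_v = 0, F_u = 0, F_v = 0, G_u = -8, G_v = 0
EG - F^2 = 928/9;  g^inv = (9/928) * [[16, 0], [0, 58/9]]
first-kind symbols [ij,l] = (1/2)(d_i g_jl + d_j g_il - d_l g_ij): [uu,u] = E_u/2 = -2, [uu,v] = F_u - E_v/2 = 0, [uv,u] = E_v/2 = 0, [uv,v] = G_u/2 = -4, [vv,u] = F_v - G_u/2 = 4, [vv,v] = G_v/2 = 0
Gamma^u_ij = (G*[ij,u] - F*[ij,v])/(EG - F^2), Gamma^v_ij = (E*[ij,v] - F*[ij,u])/(EG - F^2)
Gamma_uuu = -9/29, Gamma_uuv = 0, Gamma_uvv = 18/29, Gamma_vuu = 0, Gamma_vuv = -1/4, Gamma_vvv = 0
d^2u/dtau^2 = -(Gamma_uuu*(-2)^2 + 2*Gamma_uuv*(-2)*(1) + Gamma_uvv*(1)^2) = 18/29
d^2v/dtau^2 = -(Gamma_vuu*(-2)^2 + 2*Gamma_vuv*(-2)*(1) + Gamma_vvv*(1)^2) = -1


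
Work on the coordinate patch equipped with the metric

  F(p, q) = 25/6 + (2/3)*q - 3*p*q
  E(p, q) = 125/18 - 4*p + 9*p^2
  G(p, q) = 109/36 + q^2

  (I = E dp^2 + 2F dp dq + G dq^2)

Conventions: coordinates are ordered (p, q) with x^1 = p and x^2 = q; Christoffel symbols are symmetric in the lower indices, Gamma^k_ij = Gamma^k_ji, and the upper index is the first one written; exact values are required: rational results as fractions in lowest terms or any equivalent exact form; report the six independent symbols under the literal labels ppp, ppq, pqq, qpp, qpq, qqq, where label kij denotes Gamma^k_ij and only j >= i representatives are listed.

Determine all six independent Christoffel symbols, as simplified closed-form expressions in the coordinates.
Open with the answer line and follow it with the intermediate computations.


Answer: Gamma_ppp = (17658*p + 8100*q - 3924)/(17658*p^2 + 16200*p*q - 7848*p + 4212*q^2 - 3600*q + 2375), Gamma_ppq = 0, Gamma_pqq = (-5886*p - 2700*q + 1308)/(17658*p^2 + 16200*p*q - 7848*p + 4212*q^2 - 3600*q + 2375), Gamma_qpp = (-24300*p - 12636*q + 5400)/(17658*p^2 + 16200*p*q - 7848*p + 4212*q^2 - 3600*q + 2375), Gamma_qpq = 0, Gamma_qqq = (8100*p + 4212*q - 1800)/(17658*p^2 + 16200*p*q - 7848*p + 4212*q^2 - 3600*q + 2375)

E = 125/18 - 4*p + 9*p^2; F = 25/6 + (2/3)*q - 3*p*q; G = 109/36 + q^2
Gamma^k_ij = (1/2) g^{kl} (d_i g_jl + d_j g_il - d_l g_ij), with g^inv = (1/(EG-F^2)) [[G, -F], [-F, E]]
first partials: E_p = -4 + 18*p, E_q = 0, F_p = -3*q, F_q = 2/3 - 3*p, G_p = 0, G_q = 2*q
D = EG - F^2 = 2375/648 - (50/9)*q - (109/9)*p + (13/2)*q^2 + 25*p*q + (109/4)*p^2
expanded: Gamma^p_pp = (G E_p - 2F F_p + F E_q)/(2D), Gamma^p_pq = (G E_q - F G_p)/(2D), Gamma^p_qq = (2G F_q - G G_p - F G_q)/(2D), Gamma^q_pp = (2E F_p - E E_q - F E_p)/(2D), Gamma^q_pq = (E G_p - F E_q)/(2D), Gamma^q_qq = (E G_q - 2F F_q + F G_p)/(2D); substitute and cancel common factors


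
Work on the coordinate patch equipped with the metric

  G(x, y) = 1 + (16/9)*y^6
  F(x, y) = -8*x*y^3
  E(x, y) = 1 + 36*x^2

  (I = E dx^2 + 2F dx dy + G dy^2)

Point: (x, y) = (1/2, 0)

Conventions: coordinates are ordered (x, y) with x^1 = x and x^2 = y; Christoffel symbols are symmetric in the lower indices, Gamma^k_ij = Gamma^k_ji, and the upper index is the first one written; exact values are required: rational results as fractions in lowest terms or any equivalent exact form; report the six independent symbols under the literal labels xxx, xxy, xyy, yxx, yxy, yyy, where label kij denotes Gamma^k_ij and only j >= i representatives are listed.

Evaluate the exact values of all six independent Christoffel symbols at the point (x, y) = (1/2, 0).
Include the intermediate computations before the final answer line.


E = 10, F = 0, G = 1 at the point
E_x = 36, E_y = 0, F_x = 0, F_y = 0, G_x = 0, G_y = 0
EG - F^2 = 10;  g^inv = (1/10) * [[1, 0], [0, 10]]
first-kind symbols [ij,l] = (1/2)(d_i g_jl + d_j g_il - d_l g_ij): [xx,x] = E_x/2 = 18, [xx,y] = F_x - E_y/2 = 0, [xy,x] = E_y/2 = 0, [xy,y] = G_x/2 = 0, [yy,x] = F_y - G_x/2 = 0, [yy,y] = G_y/2 = 0
Gamma^x_ij = (G*[ij,x] - F*[ij,y])/(EG - F^2), Gamma^y_ij = (E*[ij,y] - F*[ij,x])/(EG - F^2)

Answer: Gamma_xxx = 9/5, Gamma_xxy = 0, Gamma_xyy = 0, Gamma_yxx = 0, Gamma_yxy = 0, Gamma_yyy = 0


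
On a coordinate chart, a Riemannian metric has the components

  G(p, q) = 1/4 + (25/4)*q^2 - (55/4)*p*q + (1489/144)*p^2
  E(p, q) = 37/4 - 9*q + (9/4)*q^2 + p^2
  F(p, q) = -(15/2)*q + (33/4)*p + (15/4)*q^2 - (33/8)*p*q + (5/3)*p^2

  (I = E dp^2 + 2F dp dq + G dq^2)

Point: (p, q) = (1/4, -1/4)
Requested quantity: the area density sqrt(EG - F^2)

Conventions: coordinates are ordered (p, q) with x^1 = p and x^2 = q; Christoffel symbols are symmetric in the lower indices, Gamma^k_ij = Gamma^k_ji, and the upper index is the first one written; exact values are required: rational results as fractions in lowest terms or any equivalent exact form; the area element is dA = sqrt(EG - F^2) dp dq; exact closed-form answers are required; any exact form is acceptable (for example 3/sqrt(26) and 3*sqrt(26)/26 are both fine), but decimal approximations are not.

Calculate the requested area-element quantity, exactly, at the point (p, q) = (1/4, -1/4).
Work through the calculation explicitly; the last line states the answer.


E = 749/64, F = 1741/384, G = 4945/2304; EG - F^2 = 168181/36864

Answer: sqrt(EG - F^2) = sqrt(168181)/192


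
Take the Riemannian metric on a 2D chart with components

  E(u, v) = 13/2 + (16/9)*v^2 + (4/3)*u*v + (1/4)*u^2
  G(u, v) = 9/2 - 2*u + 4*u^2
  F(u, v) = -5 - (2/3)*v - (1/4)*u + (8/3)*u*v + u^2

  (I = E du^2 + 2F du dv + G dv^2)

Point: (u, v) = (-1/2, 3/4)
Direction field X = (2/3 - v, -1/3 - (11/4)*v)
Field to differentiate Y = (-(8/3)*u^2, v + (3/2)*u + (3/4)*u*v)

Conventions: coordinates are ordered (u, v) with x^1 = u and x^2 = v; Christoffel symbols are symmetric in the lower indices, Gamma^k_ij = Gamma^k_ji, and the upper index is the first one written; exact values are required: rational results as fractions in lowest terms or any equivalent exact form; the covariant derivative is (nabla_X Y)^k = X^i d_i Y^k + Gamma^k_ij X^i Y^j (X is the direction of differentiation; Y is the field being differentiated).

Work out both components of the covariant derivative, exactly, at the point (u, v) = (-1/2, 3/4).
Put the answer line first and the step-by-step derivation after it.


Answer: (nabla_X Y)^u = -2135/1074, (nabla_X Y)^v = -841991/206208

E = 113/16, F = -49/8, G = 13/2 at the point
E_u = 3/4, E_v = 2, F_u = 3/4, F_v = -2, G_u = -6, G_v = 0
EG - F^2 = 537/64;  g^inv = (64/537) * [[13/2, 49/8], [49/8, 113/16]]
first-kind symbols [ij,l] = (1/2)(d_i g_jl + d_j g_il - d_l g_ij): [uu,u] = E_u/2 = 3/8, [uu,v] = F_u - E_v/2 = -1/4, [uv,u] = E_v/2 = 1, [uv,v] = G_u/2 = -3, [vv,u] = F_v - G_u/2 = 1, [vv,v] = G_v/2 = 0
Gamma^u_ij = (G*[ij,u] - F*[ij,v])/(EG - F^2), Gamma^v_ij = (E*[ij,v] - F*[ij,u])/(EG - F^2)
Gamma_uuu = 58/537, Gamma_uuv = -760/537, Gamma_uvv = 416/537, Gamma_vuu = 34/537, Gamma_vuv = -964/537, Gamma_vvv = 392/537
X = (-1/12, -115/48), Y = (-2/3, -9/32) at the point


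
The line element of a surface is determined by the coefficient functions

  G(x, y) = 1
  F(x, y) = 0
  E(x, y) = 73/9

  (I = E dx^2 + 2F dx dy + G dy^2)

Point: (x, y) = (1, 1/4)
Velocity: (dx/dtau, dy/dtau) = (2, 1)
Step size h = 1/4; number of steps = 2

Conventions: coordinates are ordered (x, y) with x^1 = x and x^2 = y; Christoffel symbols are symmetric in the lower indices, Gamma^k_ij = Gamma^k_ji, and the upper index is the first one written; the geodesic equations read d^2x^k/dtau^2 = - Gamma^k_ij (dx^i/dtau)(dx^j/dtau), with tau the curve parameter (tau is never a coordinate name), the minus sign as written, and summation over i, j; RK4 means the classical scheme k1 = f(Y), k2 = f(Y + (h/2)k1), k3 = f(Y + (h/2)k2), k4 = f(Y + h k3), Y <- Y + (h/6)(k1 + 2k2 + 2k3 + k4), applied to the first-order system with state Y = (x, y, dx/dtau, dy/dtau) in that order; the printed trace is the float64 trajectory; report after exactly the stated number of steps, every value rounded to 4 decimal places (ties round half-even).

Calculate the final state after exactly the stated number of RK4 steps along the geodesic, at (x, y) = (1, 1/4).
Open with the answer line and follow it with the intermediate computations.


Answer: x = 2.0000, y = 0.7500, dx/dtau = 2.0000, dy/dtau = 1.0000

f(Y) = (dx/dtau, dy/dtau, -Gamma^x_ij Y'^i Y'^j, -Gamma^y_ij Y'^i Y'^j) with the Gammas evaluated at the stage position; h = 0.250000; intermediate values shown to 6 dp
step 0: x = 1.0000, y = 0.2500, dx/dtau = 2.0000, dy/dtau = 1.0000
step 1:
  k1: at (x, y) = (1.000000, 0.250000), (dx/dtau, dy/dtau) = (2.000000, 1.000000); Gamma_xxx = 0.000000, Gamma_xxy = 0.000000, Gamma_xyy = 0.000000, Gamma_yxx = 0.000000, Gamma_yxy = 0.000000, Gamma_yyy = 0.000000; k1 = (2.000000, 1.000000, 0.000000, 0.000000)
  k2: at (x, y) = (1.250000, 0.375000), (dx/dtau, dy/dtau) = (2.000000, 1.000000); Gamma_xxx = 0.000000, Gamma_xxy = 0.000000, Gamma_xyy = 0.000000, Gamma_yxx = 0.000000, Gamma_yxy = 0.000000, Gamma_yyy = 0.000000; k2 = (2.000000, 1.000000, 0.000000, 0.000000)
  k3: at (x, y) = (1.250000, 0.375000), (dx/dtau, dy/dtau) = (2.000000, 1.000000); Gamma_xxx = 0.000000, Gamma_xxy = 0.000000, Gamma_xyy = 0.000000, Gamma_yxx = 0.000000, Gamma_yxy = 0.000000, Gamma_yyy = 0.000000; k3 = (2.000000, 1.000000, 0.000000, 0.000000)
  k4: at (x, y) = (1.500000, 0.500000), (dx/dtau, dy/dtau) = (2.000000, 1.000000); Gamma_xxx = 0.000000, Gamma_xxy = 0.000000, Gamma_xyy = 0.000000, Gamma_yxx = 0.000000, Gamma_yxy = 0.000000, Gamma_yyy = 0.000000; k4 = (2.000000, 1.000000, 0.000000, 0.000000)
  Y <- Y + (h/6)(k1 + 2k2 + 2k3 + k4): x = 1.5000, y = 0.5000, dx/dtau = 2.0000, dy/dtau = 1.0000
step 2:
  k1: at (x, y) = (1.500000, 0.500000), (dx/dtau, dy/dtau) = (2.000000, 1.000000); Gamma_xxx = 0.000000, Gamma_xxy = 0.000000, Gamma_xyy = 0.000000, Gamma_yxx = 0.000000, Gamma_yxy = 0.000000, Gamma_yyy = 0.000000; k1 = (2.000000, 1.000000, 0.000000, 0.000000)
  k2: at (x, y) = (1.750000, 0.625000), (dx/dtau, dy/dtau) = (2.000000, 1.000000); Gamma_xxx = 0.000000, Gamma_xxy = 0.000000, Gamma_xyy = 0.000000, Gamma_yxx = 0.000000, Gamma_yxy = 0.000000, Gamma_yyy = 0.000000; k2 = (2.000000, 1.000000, 0.000000, 0.000000)
  k3: at (x, y) = (1.750000, 0.625000), (dx/dtau, dy/dtau) = (2.000000, 1.000000); Gamma_xxx = 0.000000, Gamma_xxy = 0.000000, Gamma_xyy = 0.000000, Gamma_yxx = 0.000000, Gamma_yxy = 0.000000, Gamma_yyy = 0.000000; k3 = (2.000000, 1.000000, 0.000000, 0.000000)
  k4: at (x, y) = (2.000000, 0.750000), (dx/dtau, dy/dtau) = (2.000000, 1.000000); Gamma_xxx = 0.000000, Gamma_xxy = 0.000000, Gamma_xyy = 0.000000, Gamma_yxx = 0.000000, Gamma_yxy = 0.000000, Gamma_yyy = 0.000000; k4 = (2.000000, 1.000000, 0.000000, 0.000000)
  Y <- Y + (h/6)(k1 + 2k2 + 2k3 + k4): x = 2.0000, y = 0.7500, dx/dtau = 2.0000, dy/dtau = 1.0000


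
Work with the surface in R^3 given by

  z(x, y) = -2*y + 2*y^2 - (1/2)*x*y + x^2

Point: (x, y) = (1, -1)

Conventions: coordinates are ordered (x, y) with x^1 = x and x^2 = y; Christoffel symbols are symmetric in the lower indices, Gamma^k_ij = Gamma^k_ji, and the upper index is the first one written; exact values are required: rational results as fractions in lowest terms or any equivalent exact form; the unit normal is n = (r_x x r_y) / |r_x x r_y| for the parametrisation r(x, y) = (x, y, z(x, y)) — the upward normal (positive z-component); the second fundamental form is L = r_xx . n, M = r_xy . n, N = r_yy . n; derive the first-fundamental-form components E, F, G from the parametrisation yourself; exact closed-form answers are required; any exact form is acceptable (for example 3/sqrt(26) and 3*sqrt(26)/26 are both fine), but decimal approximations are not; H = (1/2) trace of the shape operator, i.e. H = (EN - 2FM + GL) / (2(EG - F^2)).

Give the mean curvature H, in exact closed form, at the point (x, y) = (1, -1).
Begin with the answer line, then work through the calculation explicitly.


Answer: H = 397*sqrt(22)/13068

z_x = 5/2, z_y = -13/2, z_xx = 2, z_xy = -1/2, z_yy = 4
E = 29/4, F = -65/4, G = 173/4; answer radicand W^2 = 99/2
unnormalised second-form numerators: l = 2, m = -1/2, n = 4; L = l/sqrt(99/2), and similarly M = m/sqrt(W^2), N = n/sqrt(W^2)
H = (E*n - 2*F*m + G*l) / (2*(EG - F^2)*sqrt(W^2)); E*n - 2*F*m + G*l = 397/4, EG - F^2 = 99/2, so H = (397/396)/sqrt(99/2)


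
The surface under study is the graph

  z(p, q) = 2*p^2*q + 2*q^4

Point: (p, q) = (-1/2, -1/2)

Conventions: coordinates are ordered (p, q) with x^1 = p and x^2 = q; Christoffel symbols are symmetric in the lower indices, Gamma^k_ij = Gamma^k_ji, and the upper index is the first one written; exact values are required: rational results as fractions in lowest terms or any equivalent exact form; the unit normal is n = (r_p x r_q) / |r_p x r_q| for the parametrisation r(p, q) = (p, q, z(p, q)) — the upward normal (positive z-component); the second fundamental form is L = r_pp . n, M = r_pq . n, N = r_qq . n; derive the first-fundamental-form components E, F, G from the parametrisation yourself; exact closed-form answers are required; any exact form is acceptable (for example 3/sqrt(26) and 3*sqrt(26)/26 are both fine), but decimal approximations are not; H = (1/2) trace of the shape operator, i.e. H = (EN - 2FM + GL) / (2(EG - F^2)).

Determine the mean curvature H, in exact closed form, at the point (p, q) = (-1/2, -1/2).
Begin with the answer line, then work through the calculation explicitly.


Answer: H = 10/9

z_p = 1, z_q = -1/2, z_pp = -2, z_pq = -2, z_qq = 6
E = 2, F = -1/2, G = 5/4; answer radicand W^2 = 9/4
unnormalised second-form numerators: l = -2, m = -2, n = 6; L = l/sqrt(9/4), and similarly M = m/sqrt(W^2), N = n/sqrt(W^2)
H = (E*n - 2*F*m + G*l) / (2*(EG - F^2)*sqrt(W^2)); E*n - 2*F*m + G*l = 15/2, EG - F^2 = 9/4, so H = (5/3)/sqrt(9/4)


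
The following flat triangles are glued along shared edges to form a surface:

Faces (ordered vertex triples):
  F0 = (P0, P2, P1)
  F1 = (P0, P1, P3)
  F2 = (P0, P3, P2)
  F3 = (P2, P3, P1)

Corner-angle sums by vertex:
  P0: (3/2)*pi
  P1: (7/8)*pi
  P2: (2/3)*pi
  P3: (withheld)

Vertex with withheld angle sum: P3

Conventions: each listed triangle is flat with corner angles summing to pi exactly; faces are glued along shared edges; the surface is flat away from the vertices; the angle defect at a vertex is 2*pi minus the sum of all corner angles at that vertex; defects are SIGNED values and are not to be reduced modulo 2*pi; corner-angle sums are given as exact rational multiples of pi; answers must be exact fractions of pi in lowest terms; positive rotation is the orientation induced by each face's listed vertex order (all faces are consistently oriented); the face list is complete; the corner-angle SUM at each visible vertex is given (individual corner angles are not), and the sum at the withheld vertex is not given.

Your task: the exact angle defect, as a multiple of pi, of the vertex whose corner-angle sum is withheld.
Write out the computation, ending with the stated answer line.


V = 4, E = 6, F = 4; chi = V - E + F = 2
Gauss-Bonnet: total defect = 2*pi*chi = 4*pi; visible defects sum to (71/24)*pi

Answer: defect(P3) = (25/24)*pi


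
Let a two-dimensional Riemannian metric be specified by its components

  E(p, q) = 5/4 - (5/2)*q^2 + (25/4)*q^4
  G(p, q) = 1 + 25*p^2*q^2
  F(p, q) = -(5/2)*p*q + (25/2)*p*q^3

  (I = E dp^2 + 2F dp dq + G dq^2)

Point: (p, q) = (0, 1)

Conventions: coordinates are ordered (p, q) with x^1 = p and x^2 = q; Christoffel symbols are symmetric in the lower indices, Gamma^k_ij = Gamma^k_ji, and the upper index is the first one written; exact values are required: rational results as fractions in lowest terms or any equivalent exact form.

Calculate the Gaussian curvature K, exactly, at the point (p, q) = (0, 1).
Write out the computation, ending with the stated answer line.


E = 5, F = 0, G = 1, EG - F^2 = 5 at the point
E_p = 0, E_q = 20, F_p = 10, F_q = 0, G_p = 0, G_q = 0
E_qq = 70, F_pq = 35, G_pp = 50
Evaluate Brioschi's two determinant matrices M1, M2 and divide by (EG - F^2)^2.
M1 = [[-E_qq/2 + F_pq - G_pp/2, E_p/2, F_p - E_q/2], [F_q - G_p/2, E, F], [G_q/2, F, G]] = [[-25, 0, 0], [0, 5, 0], [0, 0, 1]]; det M1 = -125
M2 = [[0, E_q/2, G_p/2], [E_q/2, E, F], [G_p/2, F, G]] = [[0, 10, 0], [10, 5, 0], [0, 0, 1]]; det M2 = -100
det M1 - det M2 = -25; K = -25 / (5)^2 = -1

Answer: K = -1


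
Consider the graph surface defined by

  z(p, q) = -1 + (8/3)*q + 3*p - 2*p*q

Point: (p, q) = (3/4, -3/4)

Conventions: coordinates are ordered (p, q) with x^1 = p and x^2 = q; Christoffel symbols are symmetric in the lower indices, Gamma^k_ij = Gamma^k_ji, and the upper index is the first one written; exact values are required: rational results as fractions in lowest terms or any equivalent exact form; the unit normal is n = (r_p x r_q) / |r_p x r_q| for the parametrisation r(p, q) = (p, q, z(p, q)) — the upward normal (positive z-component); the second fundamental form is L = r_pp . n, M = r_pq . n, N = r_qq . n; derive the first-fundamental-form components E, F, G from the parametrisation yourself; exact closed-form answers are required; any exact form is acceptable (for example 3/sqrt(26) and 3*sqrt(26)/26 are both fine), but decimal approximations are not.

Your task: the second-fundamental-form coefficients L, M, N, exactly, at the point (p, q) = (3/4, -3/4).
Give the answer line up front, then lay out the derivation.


Answer: L = 0, M = -6*sqrt(814)/407, N = 0

z_p = 9/2, z_q = 7/6, z_pp = 0, z_pq = -2, z_qq = 0
E = 85/4, F = 21/4, G = 85/36; answer radicand W^2 = 407/18
unnormalised second-form numerators: l = 0, m = -2, n = 0; L = l/sqrt(407/18), and similarly M = m/sqrt(W^2), N = n/sqrt(W^2)


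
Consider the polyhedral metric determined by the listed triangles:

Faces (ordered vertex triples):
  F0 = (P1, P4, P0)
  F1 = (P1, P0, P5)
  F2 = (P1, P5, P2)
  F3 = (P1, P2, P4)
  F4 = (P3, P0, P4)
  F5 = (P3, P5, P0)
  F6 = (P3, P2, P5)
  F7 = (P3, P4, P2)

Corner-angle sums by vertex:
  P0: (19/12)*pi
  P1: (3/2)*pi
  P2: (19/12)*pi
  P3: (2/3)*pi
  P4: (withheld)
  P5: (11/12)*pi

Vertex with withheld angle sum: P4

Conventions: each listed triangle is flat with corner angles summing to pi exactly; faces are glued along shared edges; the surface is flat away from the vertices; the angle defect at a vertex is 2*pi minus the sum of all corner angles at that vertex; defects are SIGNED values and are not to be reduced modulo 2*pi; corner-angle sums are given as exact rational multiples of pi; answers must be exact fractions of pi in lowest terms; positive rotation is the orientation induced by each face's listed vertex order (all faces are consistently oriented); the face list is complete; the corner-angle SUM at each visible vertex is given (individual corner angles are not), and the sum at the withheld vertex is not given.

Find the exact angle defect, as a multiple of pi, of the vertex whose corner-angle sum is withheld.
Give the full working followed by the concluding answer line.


V = 6, E = 12, F = 8; chi = V - E + F = 2
Gauss-Bonnet: total defect = 2*pi*chi = 4*pi; visible defects sum to (15/4)*pi

Answer: defect(P4) = pi/4


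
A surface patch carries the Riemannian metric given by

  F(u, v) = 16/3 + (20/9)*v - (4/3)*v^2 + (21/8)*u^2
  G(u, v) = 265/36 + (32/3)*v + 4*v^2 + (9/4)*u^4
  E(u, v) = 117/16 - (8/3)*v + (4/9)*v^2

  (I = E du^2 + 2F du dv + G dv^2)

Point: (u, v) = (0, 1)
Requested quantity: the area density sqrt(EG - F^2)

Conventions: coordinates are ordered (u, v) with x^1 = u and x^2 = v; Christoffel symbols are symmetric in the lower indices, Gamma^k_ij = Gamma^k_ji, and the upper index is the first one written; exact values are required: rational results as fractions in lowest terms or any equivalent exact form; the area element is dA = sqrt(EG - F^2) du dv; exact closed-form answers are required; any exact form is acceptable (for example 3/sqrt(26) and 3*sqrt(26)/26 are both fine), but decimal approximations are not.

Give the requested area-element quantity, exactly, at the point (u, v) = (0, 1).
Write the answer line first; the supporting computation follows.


Answer: sqrt(EG - F^2) = sqrt(42285)/24

E = 733/144, F = 56/9, G = 793/36; EG - F^2 = 14095/192


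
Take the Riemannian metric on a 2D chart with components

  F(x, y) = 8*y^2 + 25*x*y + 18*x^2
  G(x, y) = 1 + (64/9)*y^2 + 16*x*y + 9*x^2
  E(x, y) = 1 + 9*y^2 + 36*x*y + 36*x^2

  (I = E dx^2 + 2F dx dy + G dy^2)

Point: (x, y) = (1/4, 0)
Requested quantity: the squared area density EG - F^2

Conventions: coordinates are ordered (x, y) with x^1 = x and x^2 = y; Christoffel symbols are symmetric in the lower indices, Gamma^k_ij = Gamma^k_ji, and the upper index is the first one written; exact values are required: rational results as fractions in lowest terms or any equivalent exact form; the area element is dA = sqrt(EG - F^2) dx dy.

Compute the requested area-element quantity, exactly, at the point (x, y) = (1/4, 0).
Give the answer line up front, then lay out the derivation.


Answer: EG - F^2 = 61/16

E = 13/4, F = 9/8, G = 25/16; EG - F^2 = 61/16


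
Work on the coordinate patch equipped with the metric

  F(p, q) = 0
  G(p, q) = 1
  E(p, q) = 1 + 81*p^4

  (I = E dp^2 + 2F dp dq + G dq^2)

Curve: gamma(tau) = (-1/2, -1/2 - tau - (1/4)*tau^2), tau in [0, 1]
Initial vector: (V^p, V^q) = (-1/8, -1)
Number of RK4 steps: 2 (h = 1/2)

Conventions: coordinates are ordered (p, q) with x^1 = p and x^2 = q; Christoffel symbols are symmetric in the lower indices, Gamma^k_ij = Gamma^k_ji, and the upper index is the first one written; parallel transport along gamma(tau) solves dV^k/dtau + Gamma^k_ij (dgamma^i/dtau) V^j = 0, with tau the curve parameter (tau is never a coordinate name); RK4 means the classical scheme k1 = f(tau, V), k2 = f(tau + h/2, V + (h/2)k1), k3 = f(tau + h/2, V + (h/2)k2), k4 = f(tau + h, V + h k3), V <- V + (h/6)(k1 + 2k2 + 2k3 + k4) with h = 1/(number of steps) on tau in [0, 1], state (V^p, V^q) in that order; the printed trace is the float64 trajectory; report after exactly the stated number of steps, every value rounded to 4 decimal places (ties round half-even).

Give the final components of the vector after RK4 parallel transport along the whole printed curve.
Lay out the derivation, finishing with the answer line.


gamma'(tau) = (0, -1 - (1/2)*tau); f(tau, V)^k = -Gamma^k_ij(gamma(tau)) gamma'^i(tau) V^j; h = 1/2; intermediate values shown to 6 dp
curve data and Christoffel symbols at the stage parameters:
  tau = 0.000000: gamma = (-0.500000, -0.500000), gamma' = (0.000000, -1.000000); Gamma_ppp = -3.340206, Gamma_ppq = 0.000000, Gamma_pqq = 0.000000, Gamma_qpp = 0.000000, Gamma_qpq = 0.000000, Gamma_qqq = 0.000000
  tau = 0.250000: gamma = (-0.500000, -0.765625), gamma' = (0.000000, -1.125000); Gamma_ppp = -3.340206, Gamma_ppq = 0.000000, Gamma_pqq = 0.000000, Gamma_qpp = 0.000000, Gamma_qpq = 0.000000, Gamma_qqq = 0.000000
  tau = 0.500000: gamma = (-0.500000, -1.062500), gamma' = (0.000000, -1.250000); Gamma_ppp = -3.340206, Gamma_ppq = 0.000000, Gamma_pqq = 0.000000, Gamma_qpp = 0.000000, Gamma_qpq = 0.000000, Gamma_qqq = 0.000000
  tau = 0.750000: gamma = (-0.500000, -1.390625), gamma' = (0.000000, -1.375000); Gamma_ppp = -3.340206, Gamma_ppq = 0.000000, Gamma_pqq = 0.000000, Gamma_qpp = 0.000000, Gamma_qpq = 0.000000, Gamma_qqq = 0.000000
  tau = 1.000000: gamma = (-0.500000, -1.750000), gamma' = (0.000000, -1.500000); Gamma_ppp = -3.340206, Gamma_ppq = 0.000000, Gamma_pqq = 0.000000, Gamma_qpp = 0.000000, Gamma_qpq = 0.000000, Gamma_qqq = 0.000000
step 0: V^p = -0.1250, V^q = -1.0000
step 1: k1 = (0.000000, 0.000000), k2 = (0.000000, 0.000000), k3 = (0.000000, 0.000000), k4 = (0.000000, 0.000000); V <- V + (h/6)(k1 + 2k2 + 2k3 + k4): V^p = -0.1250, V^q = -1.0000
step 2: k1 = (0.000000, 0.000000), k2 = (0.000000, 0.000000), k3 = (0.000000, 0.000000), k4 = (0.000000, 0.000000); V <- V + (h/6)(k1 + 2k2 + 2k3 + k4): V^p = -0.1250, V^q = -1.0000

Answer: V^p = -0.1250, V^q = -1.0000


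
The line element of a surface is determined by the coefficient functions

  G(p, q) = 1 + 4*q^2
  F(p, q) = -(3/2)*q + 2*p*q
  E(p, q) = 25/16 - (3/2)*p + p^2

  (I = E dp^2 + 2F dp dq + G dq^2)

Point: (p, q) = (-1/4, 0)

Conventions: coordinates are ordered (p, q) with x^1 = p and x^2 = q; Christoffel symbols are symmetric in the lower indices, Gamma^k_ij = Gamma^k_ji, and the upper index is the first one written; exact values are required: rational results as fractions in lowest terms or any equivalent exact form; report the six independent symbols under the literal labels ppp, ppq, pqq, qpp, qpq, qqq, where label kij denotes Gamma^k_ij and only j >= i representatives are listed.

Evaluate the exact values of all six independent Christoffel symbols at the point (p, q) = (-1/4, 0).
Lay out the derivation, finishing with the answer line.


E = 2, F = 0, G = 1 at the point
E_p = -2, E_q = 0, F_p = 0, F_q = -2, G_p = 0, G_q = 0
EG - F^2 = 2;  g^inv = (1/2) * [[1, 0], [0, 2]]
first-kind symbols [ij,l] = (1/2)(d_i g_jl + d_j g_il - d_l g_ij): [pp,p] = E_p/2 = -1, [pp,q] = F_p - E_q/2 = 0, [pq,p] = E_q/2 = 0, [pq,q] = G_p/2 = 0, [qq,p] = F_q - G_p/2 = -2, [qq,q] = G_q/2 = 0
Gamma^p_ij = (G*[ij,p] - F*[ij,q])/(EG - F^2), Gamma^q_ij = (E*[ij,q] - F*[ij,p])/(EG - F^2)

Answer: Gamma_ppp = -1/2, Gamma_ppq = 0, Gamma_pqq = -1, Gamma_qpp = 0, Gamma_qpq = 0, Gamma_qqq = 0


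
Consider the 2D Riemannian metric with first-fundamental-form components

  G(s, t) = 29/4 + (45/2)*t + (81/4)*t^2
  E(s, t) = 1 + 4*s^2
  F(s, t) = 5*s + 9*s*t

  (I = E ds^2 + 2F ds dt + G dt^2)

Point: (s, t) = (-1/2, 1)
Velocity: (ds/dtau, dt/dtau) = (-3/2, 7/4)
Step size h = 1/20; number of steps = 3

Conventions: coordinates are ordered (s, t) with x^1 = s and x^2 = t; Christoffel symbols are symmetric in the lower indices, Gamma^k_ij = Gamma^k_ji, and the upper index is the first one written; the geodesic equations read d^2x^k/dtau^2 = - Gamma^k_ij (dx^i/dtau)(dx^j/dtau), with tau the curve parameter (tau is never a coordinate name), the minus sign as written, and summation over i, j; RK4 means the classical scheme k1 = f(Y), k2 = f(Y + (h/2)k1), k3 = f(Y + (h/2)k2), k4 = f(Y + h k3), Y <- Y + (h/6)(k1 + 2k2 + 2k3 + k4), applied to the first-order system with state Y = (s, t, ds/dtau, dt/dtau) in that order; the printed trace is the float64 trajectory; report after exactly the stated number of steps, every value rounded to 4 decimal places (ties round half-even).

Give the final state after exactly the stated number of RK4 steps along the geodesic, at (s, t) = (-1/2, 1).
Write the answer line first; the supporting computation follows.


Answer: s = -0.7213, t = 1.2383, ds/dtau = -1.4518, dt/dtau = 1.4489

f(Y) = (ds/dtau, dt/dtau, -Gamma^s_ij Y'^i Y'^j, -Gamma^t_ij Y'^i Y'^j) with the Gammas evaluated at the stage position; h = 0.050000; intermediate values shown to 6 dp
step 0: s = -0.5000, t = 1.0000, ds/dtau = -1.5000, dt/dtau = 1.7500
step 1:
  k1: at (s, t) = (-0.500000, 1.000000), (ds/dtau, dt/dtau) = (-1.500000, 1.750000); Gamma_sss = -0.039216, Gamma_sst = 0.000000, Gamma_stt = -0.088235, Gamma_tss = 0.274510, Gamma_tst = 0.000000, Gamma_ttt = 0.617647; k1 = (-1.500000, 1.750000, 0.358456, -2.509191)
  k2: at (s, t) = (-0.537500, 1.043750), (ds/dtau, dt/dtau) = (-1.491039, 1.687270); Gamma_sss = -0.039851, Gamma_sst = 0.000000, Gamma_stt = -0.089665, Gamma_tss = 0.266795, Gamma_tst = 0.000000, Gamma_ttt = 0.600288; k2 = (-1.491039, 1.687270, 0.343864, -2.302087)
  k3: at (s, t) = (-0.537276, 1.042182), (ds/dtau, dt/dtau) = (-1.491403, 1.692448); Gamma_sss = -0.039910, Gamma_sst = 0.000000, Gamma_stt = -0.089799, Gamma_tss = 0.267041, Gamma_tst = 0.000000, Gamma_ttt = 0.600841; k3 = (-1.491403, 1.692448, 0.345989, -2.315011)
  k4: at (s, t) = (-0.574570, 1.084622), (ds/dtau, dt/dtau) = (-1.482701, 1.634249); Gamma_sss = -0.040465, Gamma_sst = 0.000000, Gamma_stt = -0.091046, Gamma_tss = 0.259902, Gamma_tst = 0.000000, Gamma_ttt = 0.584780; k4 = (-1.482701, 1.634249, 0.332122, -2.133183)
  Y <- Y + (h/6)(k1 + 2k2 + 2k3 + k4): s = -0.5746, t = 1.0845, ds/dtau = -1.4827, dt/dtau = 1.6344
step 2:
  k1: at (s, t) = (-0.574563, 1.084531), (ds/dtau, dt/dtau) = (-1.482748, 1.634362); Gamma_sss = -0.040469, Gamma_sst = 0.000000, Gamma_stt = -0.091055, Gamma_tss = 0.259916, Gamma_tst = 0.000000, Gamma_ttt = 0.584810; k1 = (-1.482748, 1.634362, 0.332193, -2.133545)
  k2: at (s, t) = (-0.611632, 1.125390), (ds/dtau, dt/dtau) = (-1.474443, 1.581023); Gamma_sss = -0.040971, Gamma_sst = 0.000000, Gamma_stt = -0.092184, Gamma_tss = 0.253348, Gamma_tst = 0.000000, Gamma_ttt = 0.570033; k2 = (-1.474443, 1.581023, 0.319495, -1.975649)
  k3: at (s, t) = (-0.611424, 1.124056), (ds/dtau, dt/dtau) = (-1.474760, 1.584971); Gamma_sss = -0.041020, Gamma_sst = 0.000000, Gamma_stt = -0.092294, Gamma_tss = 0.253537, Gamma_tst = 0.000000, Gamma_ttt = 0.570458; k3 = (-1.474760, 1.584971, 0.321070, -1.984486)
  k4: at (s, t) = (-0.648301, 1.163779), (ds/dtau, dt/dtau) = (-1.466694, 1.535138); Gamma_sss = -0.041463, Gamma_sst = 0.000000, Gamma_stt = -0.093292, Gamma_tss = 0.247416, Gamma_tst = 0.000000, Gamma_ttt = 0.556686; k4 = (-1.466694, 1.535138, 0.309051, -1.844153)
  Y <- Y + (h/6)(k1 + 2k2 + 2k3 + k4): s = -0.6483, t = 1.1637, ds/dtau = -1.4667, dt/dtau = 1.5352
step 3:
  k1: at (s, t) = (-0.648295, 1.163710), (ds/dtau, dt/dtau) = (-1.466728, 1.535212); Gamma_sss = -0.041466, Gamma_sst = 0.000000, Gamma_stt = -0.093298, Gamma_tss = 0.247425, Gamma_tst = 0.000000, Gamma_ttt = 0.556707; k1 = (-1.466728, 1.535212, 0.309098, -1.844374)
  k2: at (s, t) = (-0.684963, 1.202090), (ds/dtau, dt/dtau) = (-1.459000, 1.489103); Gamma_sss = -0.041871, Gamma_sst = 0.000000, Gamma_stt = -0.094210, Gamma_tss = 0.241747, Gamma_tst = 0.000000, Gamma_ttt = 0.543931; k2 = (-1.459000, 1.489103, 0.298034, -1.720729)
  k3: at (s, t) = (-0.684770, 1.200937), (ds/dtau, dt/dtau) = (-1.459277, 1.492194); Gamma_sss = -0.041913, Gamma_sst = 0.000000, Gamma_stt = -0.094303, Gamma_tss = 0.241896, Gamma_tst = 0.000000, Gamma_ttt = 0.544265; k3 = (-1.459277, 1.492194, 0.299232, -1.726998)
  k4: at (s, t) = (-0.721259, 1.238319), (ds/dtau, dt/dtau) = (-1.451766, 1.448862); Gamma_sss = -0.042275, Gamma_sst = 0.000000, Gamma_stt = -0.095118, Gamma_tss = 0.236572, Gamma_tst = 0.000000, Gamma_ttt = 0.532287; k4 = (-1.451766, 1.448862, 0.288771, -1.615982)
  Y <- Y + (h/6)(k1 + 2k2 + 2k3 + k4): s = -0.7213, t = 1.2383, ds/dtau = -1.4518, dt/dtau = 1.4489


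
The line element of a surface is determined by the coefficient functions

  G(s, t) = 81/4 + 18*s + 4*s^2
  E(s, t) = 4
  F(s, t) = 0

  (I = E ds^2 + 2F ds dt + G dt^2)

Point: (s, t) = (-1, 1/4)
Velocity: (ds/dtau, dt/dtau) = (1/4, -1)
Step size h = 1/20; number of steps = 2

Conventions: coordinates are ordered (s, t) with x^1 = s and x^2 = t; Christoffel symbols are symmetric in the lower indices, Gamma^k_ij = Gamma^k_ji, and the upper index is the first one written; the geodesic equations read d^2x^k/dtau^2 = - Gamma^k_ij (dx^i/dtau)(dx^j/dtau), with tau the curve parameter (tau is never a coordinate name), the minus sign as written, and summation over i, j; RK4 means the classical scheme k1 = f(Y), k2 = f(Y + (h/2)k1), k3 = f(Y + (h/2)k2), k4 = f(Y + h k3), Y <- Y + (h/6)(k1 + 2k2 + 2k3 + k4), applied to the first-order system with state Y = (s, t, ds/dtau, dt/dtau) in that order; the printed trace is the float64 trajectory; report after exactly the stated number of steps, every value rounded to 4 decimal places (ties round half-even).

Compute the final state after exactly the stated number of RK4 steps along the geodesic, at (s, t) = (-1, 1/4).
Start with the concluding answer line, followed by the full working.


Answer: s = -0.9689, t = 0.1523, ds/dtau = 0.3708, dt/dtau = -0.9520

f(Y) = (ds/dtau, dt/dtau, -Gamma^s_ij Y'^i Y'^j, -Gamma^t_ij Y'^i Y'^j) with the Gammas evaluated at the stage position; h = 0.050000; intermediate values shown to 6 dp
step 0: s = -1.0000, t = 0.2500, ds/dtau = 0.2500, dt/dtau = -1.0000
step 1:
  k1: at (s, t) = (-1.000000, 0.250000), (ds/dtau, dt/dtau) = (0.250000, -1.000000); Gamma_sss = 0.000000, Gamma_sst = 0.000000, Gamma_stt = -1.250000, Gamma_tss = 0.000000, Gamma_tst = 0.800000, Gamma_ttt = 0.000000; k1 = (0.250000, -1.000000, 1.250000, 0.400000)
  k2: at (s, t) = (-0.993750, 0.225000), (ds/dtau, dt/dtau) = (0.281250, -0.990000); Gamma_sss = 0.000000, Gamma_sst = 0.000000, Gamma_stt = -1.256250, Gamma_tss = 0.000000, Gamma_tst = 0.796020, Gamma_ttt = 0.000000; k2 = (0.281250, -0.990000, 1.231251, 0.443284)
  k3: at (s, t) = (-0.992969, 0.225250), (ds/dtau, dt/dtau) = (0.280781, -0.988918); Gamma_sss = 0.000000, Gamma_sst = 0.000000, Gamma_stt = -1.257031, Gamma_tss = 0.000000, Gamma_tst = 0.795525, Gamma_ttt = 0.000000; k3 = (0.280781, -0.988918, 1.229325, 0.441786)
  k4: at (s, t) = (-0.985961, 0.200554), (ds/dtau, dt/dtau) = (0.311466, -0.977911); Gamma_sss = 0.000000, Gamma_sst = 0.000000, Gamma_stt = -1.264039, Gamma_tss = 0.000000, Gamma_tst = 0.791115, Gamma_ttt = 0.000000; k4 = (0.311466, -0.977911, 1.208812, 0.481925)
  Y <- Y + (h/6)(k1 + 2k2 + 2k3 + k4): s = -0.9860, t = 0.2005, ds/dtau = 0.3115, dt/dtau = -0.9779
step 2:
  k1: at (s, t) = (-0.985954, 0.200535), (ds/dtau, dt/dtau) = (0.311500, -0.977899); Gamma_sss = 0.000000, Gamma_sst = 0.000000, Gamma_stt = -1.264046, Gamma_tss = 0.000000, Gamma_tst = 0.791110, Gamma_ttt = 0.000000; k1 = (0.311500, -0.977899, 1.208791, 0.481969)
  k2: at (s, t) = (-0.978166, 0.176088), (ds/dtau, dt/dtau) = (0.341719, -0.965850); Gamma_sss = 0.000000, Gamma_sst = 0.000000, Gamma_stt = -1.271834, Gamma_tss = 0.000000, Gamma_tst = 0.786266, Gamma_ttt = 0.000000; k2 = (0.341719, -0.965850, 1.186451, 0.519014)
  k3: at (s, t) = (-0.977411, 0.176389), (ds/dtau, dt/dtau) = (0.341161, -0.964924); Gamma_sss = 0.000000, Gamma_sst = 0.000000, Gamma_stt = -1.272589, Gamma_tss = 0.000000, Gamma_tst = 0.785800, Gamma_ttt = 0.000000; k3 = (0.341161, -0.964924, 1.184880, 0.517362)
  k4: at (s, t) = (-0.968896, 0.152289), (ds/dtau, dt/dtau) = (0.370744, -0.952031); Gamma_sss = 0.000000, Gamma_sst = 0.000000, Gamma_stt = -1.281104, Gamma_tss = 0.000000, Gamma_tst = 0.780577, Gamma_ttt = 0.000000; k4 = (0.370744, -0.952031, 1.161146, 0.551024)
  Y <- Y + (h/6)(k1 + 2k2 + 2k3 + k4): s = -0.9689, t = 0.1523, ds/dtau = 0.3708, dt/dtau = -0.9520


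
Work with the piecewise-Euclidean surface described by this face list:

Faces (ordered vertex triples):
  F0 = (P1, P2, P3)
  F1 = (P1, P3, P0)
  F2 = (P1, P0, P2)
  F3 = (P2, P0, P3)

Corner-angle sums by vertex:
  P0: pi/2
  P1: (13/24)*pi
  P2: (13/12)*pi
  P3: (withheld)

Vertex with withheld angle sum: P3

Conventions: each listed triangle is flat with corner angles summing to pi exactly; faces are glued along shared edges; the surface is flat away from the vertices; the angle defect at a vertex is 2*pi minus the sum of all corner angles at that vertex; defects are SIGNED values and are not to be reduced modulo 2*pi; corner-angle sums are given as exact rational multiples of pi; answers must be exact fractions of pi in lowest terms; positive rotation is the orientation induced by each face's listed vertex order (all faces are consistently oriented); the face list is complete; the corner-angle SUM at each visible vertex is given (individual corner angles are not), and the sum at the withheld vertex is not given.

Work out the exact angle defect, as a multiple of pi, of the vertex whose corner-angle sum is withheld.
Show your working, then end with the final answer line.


V = 4, E = 6, F = 4; chi = V - E + F = 2
Gauss-Bonnet: total defect = 2*pi*chi = 4*pi; visible defects sum to (31/8)*pi

Answer: defect(P3) = pi/8
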